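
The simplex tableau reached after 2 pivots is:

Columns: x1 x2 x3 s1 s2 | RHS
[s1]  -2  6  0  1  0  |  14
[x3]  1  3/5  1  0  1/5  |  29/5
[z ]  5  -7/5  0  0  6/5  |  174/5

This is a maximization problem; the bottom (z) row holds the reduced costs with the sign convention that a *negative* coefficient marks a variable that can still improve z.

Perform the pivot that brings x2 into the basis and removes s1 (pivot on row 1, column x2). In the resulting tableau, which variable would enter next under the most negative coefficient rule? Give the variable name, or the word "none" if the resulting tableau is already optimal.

Pivot element 6. New z-row = old z-row − (-7/5)·(row 1/6).
Updated z-row coefficients: x1: 68/15, x2: 0, x3: 0, s1: 7/30, s2: 6/5.
No coefficient is strictly negative; the tableau after this pivot is optimal.

none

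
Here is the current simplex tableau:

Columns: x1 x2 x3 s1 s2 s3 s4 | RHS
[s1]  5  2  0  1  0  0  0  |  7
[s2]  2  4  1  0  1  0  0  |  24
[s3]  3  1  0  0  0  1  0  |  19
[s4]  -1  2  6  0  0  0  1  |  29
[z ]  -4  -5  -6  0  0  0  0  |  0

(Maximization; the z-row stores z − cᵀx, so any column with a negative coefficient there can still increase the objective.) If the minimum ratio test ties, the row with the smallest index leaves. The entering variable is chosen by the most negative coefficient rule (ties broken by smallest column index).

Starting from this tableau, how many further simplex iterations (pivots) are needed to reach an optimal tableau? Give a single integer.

pivot: x3 in, s4 out → z = 29
pivot: x1 in, s1 out → z = 36
pivot: x2 in, x1 out → z = 79/2
No improving column remains; optimal.

3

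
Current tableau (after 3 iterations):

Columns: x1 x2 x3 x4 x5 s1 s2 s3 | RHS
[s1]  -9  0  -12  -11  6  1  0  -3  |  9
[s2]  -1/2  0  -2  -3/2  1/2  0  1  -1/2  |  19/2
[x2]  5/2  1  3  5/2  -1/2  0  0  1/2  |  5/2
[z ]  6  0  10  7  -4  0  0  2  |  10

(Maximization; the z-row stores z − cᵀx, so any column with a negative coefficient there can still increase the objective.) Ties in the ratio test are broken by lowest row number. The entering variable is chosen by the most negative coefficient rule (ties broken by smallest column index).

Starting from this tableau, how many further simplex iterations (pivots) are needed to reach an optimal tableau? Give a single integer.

2

pivot: x5 in, s1 out → z = 16
pivot: x4 in, x2 out → z = 317/19
No improving column remains; optimal.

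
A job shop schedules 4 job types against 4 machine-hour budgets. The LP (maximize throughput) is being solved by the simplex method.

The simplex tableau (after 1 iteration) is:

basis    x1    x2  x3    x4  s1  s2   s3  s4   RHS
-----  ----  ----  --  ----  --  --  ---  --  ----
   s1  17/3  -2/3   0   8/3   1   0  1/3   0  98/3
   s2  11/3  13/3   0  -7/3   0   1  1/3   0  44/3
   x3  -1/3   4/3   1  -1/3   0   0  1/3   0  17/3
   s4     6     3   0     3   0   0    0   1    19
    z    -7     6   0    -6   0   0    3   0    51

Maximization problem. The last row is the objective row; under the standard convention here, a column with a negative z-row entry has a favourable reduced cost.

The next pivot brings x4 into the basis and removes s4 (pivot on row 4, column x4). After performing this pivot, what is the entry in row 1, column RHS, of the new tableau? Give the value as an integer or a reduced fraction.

142/9

Pivot element is row 4, column x4: 3.
Normalize row 4: new (row 4, RHS) = 19/3 = 19/3.
row 1 ← row 1 − (8/3)·(new row 4): 98/3 − (8/3)·(19/3) = 142/9.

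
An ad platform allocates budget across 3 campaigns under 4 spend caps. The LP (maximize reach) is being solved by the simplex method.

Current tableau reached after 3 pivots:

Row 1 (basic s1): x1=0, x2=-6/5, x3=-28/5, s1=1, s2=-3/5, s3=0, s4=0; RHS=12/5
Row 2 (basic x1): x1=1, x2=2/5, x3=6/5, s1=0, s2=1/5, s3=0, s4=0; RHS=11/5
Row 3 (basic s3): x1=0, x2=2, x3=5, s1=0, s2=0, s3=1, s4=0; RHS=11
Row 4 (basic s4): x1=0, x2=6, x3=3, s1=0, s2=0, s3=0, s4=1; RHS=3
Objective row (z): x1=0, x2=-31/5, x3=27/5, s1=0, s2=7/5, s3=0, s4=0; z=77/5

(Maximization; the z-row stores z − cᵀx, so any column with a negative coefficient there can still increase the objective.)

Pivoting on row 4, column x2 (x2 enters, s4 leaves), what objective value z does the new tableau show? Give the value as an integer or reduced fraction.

Minimum ratio for x2: 3/6 = 1/2.
z changes by −(z-row coeff of x2)·ratio = −(-31/5)·(1/2) = 31/10.
New z = 77/5 + (31/10) = 37/2.

37/2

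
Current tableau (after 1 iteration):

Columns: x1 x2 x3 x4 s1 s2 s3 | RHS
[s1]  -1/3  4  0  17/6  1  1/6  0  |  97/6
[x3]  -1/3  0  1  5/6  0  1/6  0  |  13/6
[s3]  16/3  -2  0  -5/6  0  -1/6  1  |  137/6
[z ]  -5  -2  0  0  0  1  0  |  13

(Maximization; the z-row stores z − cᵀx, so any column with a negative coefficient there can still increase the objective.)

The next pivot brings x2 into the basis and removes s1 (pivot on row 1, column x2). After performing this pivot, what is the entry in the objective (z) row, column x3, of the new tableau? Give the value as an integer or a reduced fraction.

0

Pivot element is row 1, column x2: 4.
Normalize row 1: new (row 1, x3) = 0/4 = 0.
z-row ← z-row − (-2)·(new row 1): 0 − (-2)·0 = 0.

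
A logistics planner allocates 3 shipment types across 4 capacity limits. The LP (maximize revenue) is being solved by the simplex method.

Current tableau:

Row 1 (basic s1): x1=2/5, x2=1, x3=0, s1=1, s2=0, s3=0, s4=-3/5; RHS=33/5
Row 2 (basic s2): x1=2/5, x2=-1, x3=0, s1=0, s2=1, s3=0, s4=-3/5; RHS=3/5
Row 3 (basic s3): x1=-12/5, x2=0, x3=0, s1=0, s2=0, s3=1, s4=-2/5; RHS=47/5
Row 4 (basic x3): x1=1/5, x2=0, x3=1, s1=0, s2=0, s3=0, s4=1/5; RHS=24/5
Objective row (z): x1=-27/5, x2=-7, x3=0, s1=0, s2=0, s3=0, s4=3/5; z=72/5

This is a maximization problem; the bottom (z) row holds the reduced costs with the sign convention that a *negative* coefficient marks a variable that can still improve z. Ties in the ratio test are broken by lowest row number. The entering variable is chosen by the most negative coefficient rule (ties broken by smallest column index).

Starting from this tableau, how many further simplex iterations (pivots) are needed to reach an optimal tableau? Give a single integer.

2

pivot: x2 in, s1 out → z = 303/5
pivot: s4 in, x3 out → z = 147
No improving column remains; optimal.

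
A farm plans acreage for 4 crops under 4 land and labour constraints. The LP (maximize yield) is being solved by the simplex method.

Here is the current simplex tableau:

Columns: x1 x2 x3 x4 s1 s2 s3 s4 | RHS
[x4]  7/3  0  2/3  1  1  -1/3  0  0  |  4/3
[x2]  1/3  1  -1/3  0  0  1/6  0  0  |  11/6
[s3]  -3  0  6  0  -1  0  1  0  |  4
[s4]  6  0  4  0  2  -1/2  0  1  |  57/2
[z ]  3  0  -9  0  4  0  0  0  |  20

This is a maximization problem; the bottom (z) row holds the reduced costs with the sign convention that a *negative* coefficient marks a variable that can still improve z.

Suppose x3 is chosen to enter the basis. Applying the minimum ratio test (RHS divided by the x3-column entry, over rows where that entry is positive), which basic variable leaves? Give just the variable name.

s3

Ratios: row 1 (x4): (4/3)/(2/3) = 2; row 2 (x2): entry -1/3 ≤ 0, skip; row 3 (s3): 4/6 = 2/3; row 4 (s4): (57/2)/4 = 57/8.
Minimum ratio 2/3 is in the s3 row, so s3 leaves.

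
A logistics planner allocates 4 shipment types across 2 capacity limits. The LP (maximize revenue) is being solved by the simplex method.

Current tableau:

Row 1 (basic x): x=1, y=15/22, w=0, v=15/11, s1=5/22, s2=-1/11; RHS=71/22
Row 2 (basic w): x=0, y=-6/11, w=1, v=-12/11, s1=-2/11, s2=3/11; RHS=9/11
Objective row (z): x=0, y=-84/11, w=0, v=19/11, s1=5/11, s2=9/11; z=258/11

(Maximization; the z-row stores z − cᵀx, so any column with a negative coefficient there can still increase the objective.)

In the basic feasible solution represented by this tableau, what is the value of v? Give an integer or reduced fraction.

v is nonbasic (not in the basis column), so its value in the current BFS is 0.

0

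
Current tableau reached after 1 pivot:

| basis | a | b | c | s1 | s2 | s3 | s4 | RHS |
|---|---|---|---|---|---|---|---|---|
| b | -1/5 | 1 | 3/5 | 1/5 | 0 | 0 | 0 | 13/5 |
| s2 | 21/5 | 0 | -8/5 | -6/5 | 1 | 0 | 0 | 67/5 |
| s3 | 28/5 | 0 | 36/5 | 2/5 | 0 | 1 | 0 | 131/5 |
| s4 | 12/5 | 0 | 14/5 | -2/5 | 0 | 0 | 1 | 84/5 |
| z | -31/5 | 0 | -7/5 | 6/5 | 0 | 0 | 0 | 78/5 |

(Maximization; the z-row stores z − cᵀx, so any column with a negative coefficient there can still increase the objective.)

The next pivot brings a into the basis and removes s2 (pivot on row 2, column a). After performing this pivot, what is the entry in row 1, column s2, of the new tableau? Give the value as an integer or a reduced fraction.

Pivot element is row 2, column a: 21/5.
Normalize row 2: new (row 2, s2) = 1/(21/5) = 5/21.
row 1 ← row 1 − (-1/5)·(new row 2): 0 − (-1/5)·(5/21) = 1/21.

1/21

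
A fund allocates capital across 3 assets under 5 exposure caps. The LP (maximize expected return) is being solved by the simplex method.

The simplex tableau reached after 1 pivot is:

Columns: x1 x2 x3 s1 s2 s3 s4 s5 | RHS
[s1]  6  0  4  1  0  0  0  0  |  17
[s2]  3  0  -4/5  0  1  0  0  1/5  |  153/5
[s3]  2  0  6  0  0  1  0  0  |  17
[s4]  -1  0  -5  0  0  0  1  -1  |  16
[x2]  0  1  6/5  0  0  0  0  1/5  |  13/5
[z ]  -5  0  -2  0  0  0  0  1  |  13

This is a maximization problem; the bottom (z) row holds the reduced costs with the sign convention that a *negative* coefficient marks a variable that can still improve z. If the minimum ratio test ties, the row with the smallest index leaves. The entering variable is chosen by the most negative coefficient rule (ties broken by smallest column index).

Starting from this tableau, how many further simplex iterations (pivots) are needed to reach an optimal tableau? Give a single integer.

pivot: x1 in, s1 out → z = 163/6
No improving column remains; optimal.

1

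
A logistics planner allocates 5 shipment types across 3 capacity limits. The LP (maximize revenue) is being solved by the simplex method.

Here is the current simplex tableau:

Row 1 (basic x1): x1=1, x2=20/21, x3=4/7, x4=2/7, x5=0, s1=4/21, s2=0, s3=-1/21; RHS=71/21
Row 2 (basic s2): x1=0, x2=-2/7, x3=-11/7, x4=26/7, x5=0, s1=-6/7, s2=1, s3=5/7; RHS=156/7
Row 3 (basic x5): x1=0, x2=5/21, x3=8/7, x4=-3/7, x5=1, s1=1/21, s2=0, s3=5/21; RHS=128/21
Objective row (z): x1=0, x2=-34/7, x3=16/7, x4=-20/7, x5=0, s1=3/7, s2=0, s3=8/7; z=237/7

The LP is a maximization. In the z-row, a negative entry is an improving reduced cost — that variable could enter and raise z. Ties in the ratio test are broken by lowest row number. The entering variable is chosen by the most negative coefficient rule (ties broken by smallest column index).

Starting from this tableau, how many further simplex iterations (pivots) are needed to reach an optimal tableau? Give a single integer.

2

pivot: x2 in, x1 out → z = 511/10
pivot: x4 in, s2 out → z = 1134/19
No improving column remains; optimal.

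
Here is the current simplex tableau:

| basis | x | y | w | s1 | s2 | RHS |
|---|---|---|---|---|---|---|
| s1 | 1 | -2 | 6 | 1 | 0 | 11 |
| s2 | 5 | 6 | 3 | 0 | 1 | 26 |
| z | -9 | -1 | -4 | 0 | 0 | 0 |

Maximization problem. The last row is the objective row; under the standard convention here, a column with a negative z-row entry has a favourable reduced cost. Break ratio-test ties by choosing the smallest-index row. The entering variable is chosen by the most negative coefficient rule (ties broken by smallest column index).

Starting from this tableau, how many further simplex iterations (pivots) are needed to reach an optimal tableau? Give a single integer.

1

pivot: x in, s2 out → z = 234/5
No improving column remains; optimal.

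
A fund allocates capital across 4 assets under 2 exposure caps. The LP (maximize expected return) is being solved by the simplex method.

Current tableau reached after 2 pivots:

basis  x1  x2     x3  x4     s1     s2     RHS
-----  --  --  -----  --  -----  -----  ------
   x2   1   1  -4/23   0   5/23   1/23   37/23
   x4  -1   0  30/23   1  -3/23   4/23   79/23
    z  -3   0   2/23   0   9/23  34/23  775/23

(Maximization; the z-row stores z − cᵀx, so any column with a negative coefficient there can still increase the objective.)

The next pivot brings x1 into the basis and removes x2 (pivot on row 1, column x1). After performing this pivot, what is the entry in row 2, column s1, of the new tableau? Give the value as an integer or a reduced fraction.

Pivot element is row 1, column x1: 1.
Normalize row 1: new (row 1, s1) = (5/23)/1 = 5/23.
row 2 ← row 2 − (-1)·(new row 1): -3/23 − (-1)·(5/23) = 2/23.

2/23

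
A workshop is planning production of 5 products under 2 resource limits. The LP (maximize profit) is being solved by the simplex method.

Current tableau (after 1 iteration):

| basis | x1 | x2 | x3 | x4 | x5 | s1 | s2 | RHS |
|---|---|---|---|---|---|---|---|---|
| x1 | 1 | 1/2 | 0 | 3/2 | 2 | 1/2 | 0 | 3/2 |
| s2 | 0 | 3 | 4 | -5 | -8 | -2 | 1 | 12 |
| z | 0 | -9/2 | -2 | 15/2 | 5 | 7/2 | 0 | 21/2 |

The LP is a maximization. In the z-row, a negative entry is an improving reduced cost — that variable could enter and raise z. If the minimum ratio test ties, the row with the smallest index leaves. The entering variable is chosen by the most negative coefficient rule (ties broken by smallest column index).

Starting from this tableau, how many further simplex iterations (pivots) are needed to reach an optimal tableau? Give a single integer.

pivot: x2 in, x1 out → z = 24
pivot: x3 in, s2 out → z = 51/2
No improving column remains; optimal.

2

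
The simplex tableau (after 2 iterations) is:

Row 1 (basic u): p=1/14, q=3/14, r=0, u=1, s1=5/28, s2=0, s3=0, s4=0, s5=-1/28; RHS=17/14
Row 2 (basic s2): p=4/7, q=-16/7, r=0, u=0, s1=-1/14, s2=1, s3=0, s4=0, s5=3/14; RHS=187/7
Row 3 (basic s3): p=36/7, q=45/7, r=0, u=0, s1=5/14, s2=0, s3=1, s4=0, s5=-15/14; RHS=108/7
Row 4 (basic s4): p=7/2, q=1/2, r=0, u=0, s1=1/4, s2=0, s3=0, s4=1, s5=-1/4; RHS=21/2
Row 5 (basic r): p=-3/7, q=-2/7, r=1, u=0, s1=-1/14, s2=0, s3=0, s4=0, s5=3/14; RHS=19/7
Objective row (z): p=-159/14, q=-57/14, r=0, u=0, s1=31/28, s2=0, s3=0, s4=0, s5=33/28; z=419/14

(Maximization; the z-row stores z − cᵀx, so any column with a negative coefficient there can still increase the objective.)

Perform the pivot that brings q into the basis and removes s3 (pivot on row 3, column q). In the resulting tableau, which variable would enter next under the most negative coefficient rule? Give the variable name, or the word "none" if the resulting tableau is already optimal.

Pivot element 45/7. New z-row = old z-row − (-57/14)·(row 3/(45/7)).
Updated z-row coefficients: p: -81/10, q: 0, r: 0, u: 0, s1: 4/3, s2: 0, s3: 19/30, s4: 0, s5: 1/2.
The most negative is -81/10 in column p, so p would enter next.

p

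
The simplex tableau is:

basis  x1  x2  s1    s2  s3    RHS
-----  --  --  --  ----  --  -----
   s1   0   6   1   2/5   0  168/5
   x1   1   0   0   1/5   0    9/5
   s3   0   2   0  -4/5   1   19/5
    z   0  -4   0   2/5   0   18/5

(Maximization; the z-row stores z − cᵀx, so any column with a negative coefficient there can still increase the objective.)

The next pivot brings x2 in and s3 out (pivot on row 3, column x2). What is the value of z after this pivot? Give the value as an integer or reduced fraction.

Minimum ratio for x2: (19/5)/2 = 19/10.
z changes by −(z-row coeff of x2)·ratio = −(-4)·(19/10) = 38/5.
New z = 18/5 + (38/5) = 56/5.

56/5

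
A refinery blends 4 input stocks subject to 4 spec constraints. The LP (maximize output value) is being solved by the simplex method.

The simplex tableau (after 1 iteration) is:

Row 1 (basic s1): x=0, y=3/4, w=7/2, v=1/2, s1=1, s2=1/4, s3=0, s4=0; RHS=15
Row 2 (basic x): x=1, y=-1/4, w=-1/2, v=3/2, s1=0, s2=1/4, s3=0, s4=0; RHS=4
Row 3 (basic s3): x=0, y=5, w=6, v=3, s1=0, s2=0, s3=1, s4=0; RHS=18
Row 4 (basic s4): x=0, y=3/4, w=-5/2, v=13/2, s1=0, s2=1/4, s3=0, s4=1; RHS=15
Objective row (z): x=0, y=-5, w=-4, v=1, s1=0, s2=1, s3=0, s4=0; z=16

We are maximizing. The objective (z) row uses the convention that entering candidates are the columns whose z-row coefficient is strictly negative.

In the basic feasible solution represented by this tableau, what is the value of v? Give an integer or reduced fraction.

v is nonbasic (not in the basis column), so its value in the current BFS is 0.

0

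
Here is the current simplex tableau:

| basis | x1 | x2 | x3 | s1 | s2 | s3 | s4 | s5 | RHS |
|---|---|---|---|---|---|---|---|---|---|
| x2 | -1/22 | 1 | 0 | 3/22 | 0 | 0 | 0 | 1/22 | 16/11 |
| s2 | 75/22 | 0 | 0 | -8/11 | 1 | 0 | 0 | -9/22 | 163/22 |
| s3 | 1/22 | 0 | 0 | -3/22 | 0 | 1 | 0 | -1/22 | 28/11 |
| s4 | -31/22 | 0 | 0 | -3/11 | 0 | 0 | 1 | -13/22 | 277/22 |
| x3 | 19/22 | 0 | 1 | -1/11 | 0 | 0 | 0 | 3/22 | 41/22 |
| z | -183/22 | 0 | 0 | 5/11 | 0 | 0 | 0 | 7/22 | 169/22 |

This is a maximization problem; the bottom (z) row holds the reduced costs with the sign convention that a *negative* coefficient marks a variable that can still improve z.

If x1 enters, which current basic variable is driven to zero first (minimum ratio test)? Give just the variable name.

x3

Ratios: row 1 (x2): entry -1/22 ≤ 0, skip; row 2 (s2): (163/22)/(75/22) = 163/75; row 3 (s3): (28/11)/(1/22) = 56; row 4 (s4): entry -31/22 ≤ 0, skip; row 5 (x3): (41/22)/(19/22) = 41/19.
Minimum ratio 41/19 is in the x3 row, so x3 leaves.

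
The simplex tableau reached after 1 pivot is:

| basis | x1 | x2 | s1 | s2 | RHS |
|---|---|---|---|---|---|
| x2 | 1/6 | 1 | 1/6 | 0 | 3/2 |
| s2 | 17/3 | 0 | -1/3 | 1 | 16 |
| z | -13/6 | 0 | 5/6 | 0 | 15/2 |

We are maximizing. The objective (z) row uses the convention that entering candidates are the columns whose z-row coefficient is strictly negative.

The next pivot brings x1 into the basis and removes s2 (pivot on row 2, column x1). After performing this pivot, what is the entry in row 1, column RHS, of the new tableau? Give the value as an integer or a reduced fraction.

Pivot element is row 2, column x1: 17/3.
Normalize row 2: new (row 2, RHS) = 16/(17/3) = 48/17.
row 1 ← row 1 − (1/6)·(new row 2): 3/2 − (1/6)·(48/17) = 35/34.

35/34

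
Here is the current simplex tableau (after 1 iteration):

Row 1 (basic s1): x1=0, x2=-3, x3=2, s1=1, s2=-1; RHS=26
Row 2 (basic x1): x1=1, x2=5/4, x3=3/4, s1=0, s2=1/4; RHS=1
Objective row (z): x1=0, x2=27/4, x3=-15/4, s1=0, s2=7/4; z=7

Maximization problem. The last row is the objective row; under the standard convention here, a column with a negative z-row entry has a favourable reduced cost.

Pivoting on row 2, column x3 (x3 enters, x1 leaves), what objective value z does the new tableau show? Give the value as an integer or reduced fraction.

Minimum ratio for x3: 1/(3/4) = 4/3.
z changes by −(z-row coeff of x3)·ratio = −(-15/4)·(4/3) = 5.
New z = 7 + 5 = 12.

12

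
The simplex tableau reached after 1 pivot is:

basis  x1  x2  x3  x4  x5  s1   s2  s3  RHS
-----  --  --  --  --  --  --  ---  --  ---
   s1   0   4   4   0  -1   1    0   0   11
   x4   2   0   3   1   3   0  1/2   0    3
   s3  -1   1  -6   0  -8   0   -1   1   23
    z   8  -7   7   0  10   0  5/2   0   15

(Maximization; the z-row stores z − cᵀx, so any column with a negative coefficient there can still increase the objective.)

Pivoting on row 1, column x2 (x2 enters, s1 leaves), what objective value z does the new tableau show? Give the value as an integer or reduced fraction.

137/4

Minimum ratio for x2: 11/4 = 11/4.
z changes by −(z-row coeff of x2)·ratio = −(-7)·(11/4) = 77/4.
New z = 15 + (77/4) = 137/4.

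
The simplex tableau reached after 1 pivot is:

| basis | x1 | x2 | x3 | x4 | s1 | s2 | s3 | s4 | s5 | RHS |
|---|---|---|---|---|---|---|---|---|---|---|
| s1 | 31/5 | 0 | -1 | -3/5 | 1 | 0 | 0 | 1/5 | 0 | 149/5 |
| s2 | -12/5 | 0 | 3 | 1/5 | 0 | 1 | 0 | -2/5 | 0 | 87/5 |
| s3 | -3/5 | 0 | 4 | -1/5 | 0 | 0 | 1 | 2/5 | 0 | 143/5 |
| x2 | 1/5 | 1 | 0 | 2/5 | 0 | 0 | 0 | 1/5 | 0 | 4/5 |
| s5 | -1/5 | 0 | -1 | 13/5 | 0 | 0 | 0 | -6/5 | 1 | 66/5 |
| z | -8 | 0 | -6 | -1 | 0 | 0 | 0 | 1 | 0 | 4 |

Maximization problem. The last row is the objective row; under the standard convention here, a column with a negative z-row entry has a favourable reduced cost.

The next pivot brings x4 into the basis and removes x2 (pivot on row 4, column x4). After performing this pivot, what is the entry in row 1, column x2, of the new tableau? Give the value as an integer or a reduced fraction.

Pivot element is row 4, column x4: 2/5.
Normalize row 4: new (row 4, x2) = 1/(2/5) = 5/2.
row 1 ← row 1 − (-3/5)·(new row 4): 0 − (-3/5)·(5/2) = 3/2.

3/2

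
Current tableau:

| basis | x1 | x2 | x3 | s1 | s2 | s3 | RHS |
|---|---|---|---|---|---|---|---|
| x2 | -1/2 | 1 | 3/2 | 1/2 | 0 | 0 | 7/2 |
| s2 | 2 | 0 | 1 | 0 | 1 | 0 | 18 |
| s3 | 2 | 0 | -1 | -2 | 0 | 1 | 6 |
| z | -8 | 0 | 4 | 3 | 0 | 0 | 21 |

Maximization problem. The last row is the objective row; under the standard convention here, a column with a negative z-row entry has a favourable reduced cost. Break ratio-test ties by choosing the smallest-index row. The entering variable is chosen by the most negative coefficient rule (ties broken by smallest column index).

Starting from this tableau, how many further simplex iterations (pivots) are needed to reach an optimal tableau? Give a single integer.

2

pivot: x1 in, s3 out → z = 45
pivot: s1 in, s2 out → z = 75
No improving column remains; optimal.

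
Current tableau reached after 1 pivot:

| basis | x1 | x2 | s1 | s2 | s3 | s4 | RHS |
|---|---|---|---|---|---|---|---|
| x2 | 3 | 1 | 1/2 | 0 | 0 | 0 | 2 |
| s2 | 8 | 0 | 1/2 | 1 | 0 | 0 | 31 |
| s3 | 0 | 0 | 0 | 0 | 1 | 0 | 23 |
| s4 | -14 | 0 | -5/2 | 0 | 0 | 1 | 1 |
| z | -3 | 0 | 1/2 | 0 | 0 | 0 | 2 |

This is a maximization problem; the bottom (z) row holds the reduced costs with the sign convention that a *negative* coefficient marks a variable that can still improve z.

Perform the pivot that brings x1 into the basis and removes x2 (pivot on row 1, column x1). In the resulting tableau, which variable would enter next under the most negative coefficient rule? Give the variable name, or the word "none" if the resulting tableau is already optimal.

none

Pivot element 3. New z-row = old z-row − (-3)·(row 1/3).
Updated z-row coefficients: x1: 0, x2: 1, s1: 1, s2: 0, s3: 0, s4: 0.
No coefficient is strictly negative; the tableau after this pivot is optimal.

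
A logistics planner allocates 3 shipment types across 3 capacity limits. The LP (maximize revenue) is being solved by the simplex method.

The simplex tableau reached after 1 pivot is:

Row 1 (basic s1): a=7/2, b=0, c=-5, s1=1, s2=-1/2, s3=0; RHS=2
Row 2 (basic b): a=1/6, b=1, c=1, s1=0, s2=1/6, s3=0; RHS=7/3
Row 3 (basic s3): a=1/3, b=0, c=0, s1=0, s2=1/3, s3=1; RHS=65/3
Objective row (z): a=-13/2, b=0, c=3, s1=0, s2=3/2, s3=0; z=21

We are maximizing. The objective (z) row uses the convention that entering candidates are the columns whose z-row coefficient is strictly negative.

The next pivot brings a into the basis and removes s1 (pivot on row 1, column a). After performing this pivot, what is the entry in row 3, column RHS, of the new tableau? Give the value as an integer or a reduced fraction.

Pivot element is row 1, column a: 7/2.
Normalize row 1: new (row 1, RHS) = 2/(7/2) = 4/7.
row 3 ← row 3 − (1/3)·(new row 1): 65/3 − (1/3)·(4/7) = 451/21.

451/21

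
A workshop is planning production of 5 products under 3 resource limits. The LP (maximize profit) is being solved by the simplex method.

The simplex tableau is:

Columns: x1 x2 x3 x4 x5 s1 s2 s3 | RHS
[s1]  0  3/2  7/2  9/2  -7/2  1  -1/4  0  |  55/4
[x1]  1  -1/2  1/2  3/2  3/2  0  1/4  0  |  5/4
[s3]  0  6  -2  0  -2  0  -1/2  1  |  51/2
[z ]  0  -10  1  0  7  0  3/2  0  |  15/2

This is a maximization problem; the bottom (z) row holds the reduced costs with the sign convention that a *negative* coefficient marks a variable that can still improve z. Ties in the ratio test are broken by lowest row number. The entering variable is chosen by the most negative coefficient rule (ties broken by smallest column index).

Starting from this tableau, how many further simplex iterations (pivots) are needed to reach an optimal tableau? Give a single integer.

2

pivot: x2 in, s3 out → z = 50
pivot: x3 in, s1 out → z = 5213/96
No improving column remains; optimal.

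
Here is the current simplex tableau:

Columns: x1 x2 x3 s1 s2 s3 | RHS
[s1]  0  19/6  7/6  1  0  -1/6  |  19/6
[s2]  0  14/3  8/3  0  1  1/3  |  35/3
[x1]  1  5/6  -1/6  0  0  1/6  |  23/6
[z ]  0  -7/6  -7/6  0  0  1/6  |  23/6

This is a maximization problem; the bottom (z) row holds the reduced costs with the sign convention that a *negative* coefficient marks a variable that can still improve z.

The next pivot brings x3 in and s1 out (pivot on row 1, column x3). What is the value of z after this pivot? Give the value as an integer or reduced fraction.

Minimum ratio for x3: (19/6)/(7/6) = 19/7.
z changes by −(z-row coeff of x3)·ratio = −(-7/6)·(19/7) = 19/6.
New z = 23/6 + (19/6) = 7.

7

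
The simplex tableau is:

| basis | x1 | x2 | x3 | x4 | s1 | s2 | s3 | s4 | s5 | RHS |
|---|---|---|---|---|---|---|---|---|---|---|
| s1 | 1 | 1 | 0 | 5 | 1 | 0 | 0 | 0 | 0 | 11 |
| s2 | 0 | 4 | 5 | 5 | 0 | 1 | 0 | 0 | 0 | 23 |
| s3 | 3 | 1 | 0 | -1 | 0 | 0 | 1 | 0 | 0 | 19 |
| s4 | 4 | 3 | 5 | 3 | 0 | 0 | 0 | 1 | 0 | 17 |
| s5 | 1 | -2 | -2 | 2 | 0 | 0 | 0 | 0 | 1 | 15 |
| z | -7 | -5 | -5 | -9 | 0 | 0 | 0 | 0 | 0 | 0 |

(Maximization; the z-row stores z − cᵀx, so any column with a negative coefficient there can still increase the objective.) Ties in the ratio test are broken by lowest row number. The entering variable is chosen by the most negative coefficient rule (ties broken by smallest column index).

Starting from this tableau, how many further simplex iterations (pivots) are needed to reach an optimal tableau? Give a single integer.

pivot: x4 in, s1 out → z = 99/5
pivot: x1 in, s4 out → z = 607/17
No improving column remains; optimal.

2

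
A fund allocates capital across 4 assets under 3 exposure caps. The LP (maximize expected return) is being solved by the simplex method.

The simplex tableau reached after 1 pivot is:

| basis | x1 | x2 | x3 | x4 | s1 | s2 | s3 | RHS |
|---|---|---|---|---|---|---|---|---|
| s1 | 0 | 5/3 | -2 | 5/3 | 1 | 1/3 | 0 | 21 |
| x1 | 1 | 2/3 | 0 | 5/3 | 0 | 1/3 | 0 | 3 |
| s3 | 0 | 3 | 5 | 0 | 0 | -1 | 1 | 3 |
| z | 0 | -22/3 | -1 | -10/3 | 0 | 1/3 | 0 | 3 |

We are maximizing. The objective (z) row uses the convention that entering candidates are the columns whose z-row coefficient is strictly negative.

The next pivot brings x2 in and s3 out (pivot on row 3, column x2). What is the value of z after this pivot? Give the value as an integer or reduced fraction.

31/3

Minimum ratio for x2: 3/3 = 1.
z changes by −(z-row coeff of x2)·ratio = −(-22/3)·1 = 22/3.
New z = 3 + (22/3) = 31/3.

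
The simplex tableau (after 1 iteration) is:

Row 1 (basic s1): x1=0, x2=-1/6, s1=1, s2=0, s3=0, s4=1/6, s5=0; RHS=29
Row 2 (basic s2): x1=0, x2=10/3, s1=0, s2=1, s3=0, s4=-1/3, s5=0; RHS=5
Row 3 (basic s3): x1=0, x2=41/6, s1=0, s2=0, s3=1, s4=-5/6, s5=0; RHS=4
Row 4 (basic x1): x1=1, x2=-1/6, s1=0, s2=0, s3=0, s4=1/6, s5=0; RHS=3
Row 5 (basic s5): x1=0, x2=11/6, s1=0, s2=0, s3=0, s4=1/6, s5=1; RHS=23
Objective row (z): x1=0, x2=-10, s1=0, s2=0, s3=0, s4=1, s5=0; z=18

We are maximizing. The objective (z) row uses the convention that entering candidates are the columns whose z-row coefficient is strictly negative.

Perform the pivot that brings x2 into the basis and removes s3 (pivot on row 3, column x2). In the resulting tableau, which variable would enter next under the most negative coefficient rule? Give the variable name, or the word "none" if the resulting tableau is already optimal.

s4

Pivot element 41/6. New z-row = old z-row − (-10)·(row 3/(41/6)).
Updated z-row coefficients: x1: 0, x2: 0, s1: 0, s2: 0, s3: 60/41, s4: -9/41, s5: 0.
The most negative is -9/41 in column s4, so s4 would enter next.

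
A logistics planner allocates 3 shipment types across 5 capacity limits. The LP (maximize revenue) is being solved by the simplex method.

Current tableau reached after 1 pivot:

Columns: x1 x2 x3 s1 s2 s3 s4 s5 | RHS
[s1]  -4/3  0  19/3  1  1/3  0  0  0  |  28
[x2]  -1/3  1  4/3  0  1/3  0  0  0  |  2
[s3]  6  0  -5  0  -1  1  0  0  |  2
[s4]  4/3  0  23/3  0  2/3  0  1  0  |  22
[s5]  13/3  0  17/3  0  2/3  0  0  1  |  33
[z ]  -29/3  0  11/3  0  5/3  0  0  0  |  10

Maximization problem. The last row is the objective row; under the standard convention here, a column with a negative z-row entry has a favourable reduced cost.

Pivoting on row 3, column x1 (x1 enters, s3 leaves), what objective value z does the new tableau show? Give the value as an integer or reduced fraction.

119/9

Minimum ratio for x1: 2/6 = 1/3.
z changes by −(z-row coeff of x1)·ratio = −(-29/3)·(1/3) = 29/9.
New z = 10 + (29/9) = 119/9.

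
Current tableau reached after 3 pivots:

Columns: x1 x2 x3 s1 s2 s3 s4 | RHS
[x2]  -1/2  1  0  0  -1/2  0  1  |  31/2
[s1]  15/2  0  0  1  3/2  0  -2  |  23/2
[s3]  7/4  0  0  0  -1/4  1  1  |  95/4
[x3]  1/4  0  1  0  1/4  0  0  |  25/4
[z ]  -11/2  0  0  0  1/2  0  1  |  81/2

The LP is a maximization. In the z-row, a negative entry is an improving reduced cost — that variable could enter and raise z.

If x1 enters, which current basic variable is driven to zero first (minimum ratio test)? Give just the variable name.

Ratios: row 1 (x2): entry -1/2 ≤ 0, skip; row 2 (s1): (23/2)/(15/2) = 23/15; row 3 (s3): (95/4)/(7/4) = 95/7; row 4 (x3): (25/4)/(1/4) = 25.
Minimum ratio 23/15 is in the s1 row, so s1 leaves.

s1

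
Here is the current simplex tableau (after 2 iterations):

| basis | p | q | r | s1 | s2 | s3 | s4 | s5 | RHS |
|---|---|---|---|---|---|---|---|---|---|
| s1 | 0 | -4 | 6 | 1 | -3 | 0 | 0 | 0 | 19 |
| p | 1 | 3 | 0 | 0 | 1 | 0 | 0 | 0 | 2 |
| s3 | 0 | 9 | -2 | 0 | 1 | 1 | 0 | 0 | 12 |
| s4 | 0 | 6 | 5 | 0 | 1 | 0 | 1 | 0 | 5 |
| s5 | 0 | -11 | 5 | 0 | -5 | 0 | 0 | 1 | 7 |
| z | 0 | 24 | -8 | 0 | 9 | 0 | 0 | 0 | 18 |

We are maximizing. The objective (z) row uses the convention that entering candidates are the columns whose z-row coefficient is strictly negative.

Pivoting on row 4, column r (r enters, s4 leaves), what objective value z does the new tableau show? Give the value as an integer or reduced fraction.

Minimum ratio for r: 5/5 = 1.
z changes by −(z-row coeff of r)·ratio = −(-8)·1 = 8.
New z = 18 + 8 = 26.

26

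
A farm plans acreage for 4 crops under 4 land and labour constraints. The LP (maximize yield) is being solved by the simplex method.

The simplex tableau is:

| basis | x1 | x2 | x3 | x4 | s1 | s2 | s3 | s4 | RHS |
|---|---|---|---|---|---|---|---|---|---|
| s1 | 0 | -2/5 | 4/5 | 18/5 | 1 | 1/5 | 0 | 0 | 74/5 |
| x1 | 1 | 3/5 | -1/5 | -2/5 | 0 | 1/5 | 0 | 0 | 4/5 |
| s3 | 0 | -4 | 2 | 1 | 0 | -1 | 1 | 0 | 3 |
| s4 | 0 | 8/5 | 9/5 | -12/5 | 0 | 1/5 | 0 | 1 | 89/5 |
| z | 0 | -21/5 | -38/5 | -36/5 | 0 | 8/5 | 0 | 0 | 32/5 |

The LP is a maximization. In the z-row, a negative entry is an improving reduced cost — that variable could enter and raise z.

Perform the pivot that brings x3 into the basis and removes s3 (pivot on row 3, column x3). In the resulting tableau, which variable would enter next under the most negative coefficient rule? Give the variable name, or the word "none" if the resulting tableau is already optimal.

Pivot element 2. New z-row = old z-row − (-38/5)·(row 3/2).
Updated z-row coefficients: x1: 0, x2: -97/5, x3: 0, x4: -17/5, s1: 0, s2: -11/5, s3: 19/5, s4: 0.
The most negative is -97/5 in column x2, so x2 would enter next.

x2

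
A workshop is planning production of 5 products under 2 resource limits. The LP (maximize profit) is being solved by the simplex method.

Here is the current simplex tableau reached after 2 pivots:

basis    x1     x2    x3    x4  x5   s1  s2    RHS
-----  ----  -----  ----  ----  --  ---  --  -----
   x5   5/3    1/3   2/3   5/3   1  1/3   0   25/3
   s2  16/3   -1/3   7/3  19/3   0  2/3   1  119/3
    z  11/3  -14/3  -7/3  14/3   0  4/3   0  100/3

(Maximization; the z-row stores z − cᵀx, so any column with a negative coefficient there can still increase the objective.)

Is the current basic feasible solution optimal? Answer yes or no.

Column x2 has objective-row coefficient -14/3, which is negative; an improving pivot exists, so not yet optimal.

no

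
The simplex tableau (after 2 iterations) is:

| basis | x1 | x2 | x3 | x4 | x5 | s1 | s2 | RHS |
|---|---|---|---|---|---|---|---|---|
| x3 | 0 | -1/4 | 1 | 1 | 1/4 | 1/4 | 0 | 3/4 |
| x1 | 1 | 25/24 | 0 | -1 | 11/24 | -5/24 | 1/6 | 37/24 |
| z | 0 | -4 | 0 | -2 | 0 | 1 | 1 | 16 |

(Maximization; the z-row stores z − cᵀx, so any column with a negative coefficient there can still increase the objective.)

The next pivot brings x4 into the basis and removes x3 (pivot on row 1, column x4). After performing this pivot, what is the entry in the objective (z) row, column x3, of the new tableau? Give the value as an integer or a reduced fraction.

Pivot element is row 1, column x4: 1.
Normalize row 1: new (row 1, x3) = 1/1 = 1.
z-row ← z-row − (-2)·(new row 1): 0 − (-2)·1 = 2.

2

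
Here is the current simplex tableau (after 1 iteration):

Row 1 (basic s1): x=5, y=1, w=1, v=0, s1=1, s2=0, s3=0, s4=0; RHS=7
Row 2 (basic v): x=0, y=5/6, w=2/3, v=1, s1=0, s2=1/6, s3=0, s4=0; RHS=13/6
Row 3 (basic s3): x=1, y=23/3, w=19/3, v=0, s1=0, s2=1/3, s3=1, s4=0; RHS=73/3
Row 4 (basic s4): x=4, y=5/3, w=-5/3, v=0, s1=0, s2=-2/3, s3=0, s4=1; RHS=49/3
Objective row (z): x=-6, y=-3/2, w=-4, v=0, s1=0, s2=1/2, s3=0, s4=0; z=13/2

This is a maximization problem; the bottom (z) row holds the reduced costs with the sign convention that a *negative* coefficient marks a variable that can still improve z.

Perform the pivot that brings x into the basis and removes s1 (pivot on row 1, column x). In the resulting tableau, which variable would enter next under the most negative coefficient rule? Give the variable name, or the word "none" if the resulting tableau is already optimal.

w

Pivot element 5. New z-row = old z-row − (-6)·(row 1/5).
Updated z-row coefficients: x: 0, y: -3/10, w: -14/5, v: 0, s1: 6/5, s2: 1/2, s3: 0, s4: 0.
The most negative is -14/5 in column w, so w would enter next.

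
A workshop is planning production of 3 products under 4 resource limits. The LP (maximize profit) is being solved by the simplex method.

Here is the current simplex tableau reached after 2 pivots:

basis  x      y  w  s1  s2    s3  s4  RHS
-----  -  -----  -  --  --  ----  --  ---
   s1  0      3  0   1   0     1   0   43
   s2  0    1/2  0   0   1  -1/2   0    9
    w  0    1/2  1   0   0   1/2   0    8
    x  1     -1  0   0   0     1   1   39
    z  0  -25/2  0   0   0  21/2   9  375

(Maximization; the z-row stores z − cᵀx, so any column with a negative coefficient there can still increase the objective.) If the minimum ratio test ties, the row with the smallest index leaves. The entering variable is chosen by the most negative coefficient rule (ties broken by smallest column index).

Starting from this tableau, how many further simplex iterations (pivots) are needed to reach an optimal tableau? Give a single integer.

pivot: y in, s1 out → z = 3325/6
No improving column remains; optimal.

1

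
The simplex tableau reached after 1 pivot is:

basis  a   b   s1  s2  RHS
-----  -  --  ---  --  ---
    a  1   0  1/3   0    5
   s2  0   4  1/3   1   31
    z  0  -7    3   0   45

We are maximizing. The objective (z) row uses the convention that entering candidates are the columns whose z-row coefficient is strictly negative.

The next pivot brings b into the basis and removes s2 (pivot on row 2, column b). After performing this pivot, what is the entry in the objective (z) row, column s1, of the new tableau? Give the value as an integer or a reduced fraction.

Pivot element is row 2, column b: 4.
Normalize row 2: new (row 2, s1) = (1/3)/4 = 1/12.
z-row ← z-row − (-7)·(new row 2): 3 − (-7)·(1/12) = 43/12.

43/12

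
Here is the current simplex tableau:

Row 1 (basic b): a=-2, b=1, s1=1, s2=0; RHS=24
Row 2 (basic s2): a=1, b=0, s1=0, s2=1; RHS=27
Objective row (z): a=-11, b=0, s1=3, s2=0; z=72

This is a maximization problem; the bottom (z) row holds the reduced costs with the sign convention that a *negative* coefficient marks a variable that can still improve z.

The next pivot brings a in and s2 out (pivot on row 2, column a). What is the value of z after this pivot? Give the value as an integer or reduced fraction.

369

Minimum ratio for a: 27/1 = 27.
z changes by −(z-row coeff of a)·ratio = −(-11)·27 = 297.
New z = 72 + 297 = 369.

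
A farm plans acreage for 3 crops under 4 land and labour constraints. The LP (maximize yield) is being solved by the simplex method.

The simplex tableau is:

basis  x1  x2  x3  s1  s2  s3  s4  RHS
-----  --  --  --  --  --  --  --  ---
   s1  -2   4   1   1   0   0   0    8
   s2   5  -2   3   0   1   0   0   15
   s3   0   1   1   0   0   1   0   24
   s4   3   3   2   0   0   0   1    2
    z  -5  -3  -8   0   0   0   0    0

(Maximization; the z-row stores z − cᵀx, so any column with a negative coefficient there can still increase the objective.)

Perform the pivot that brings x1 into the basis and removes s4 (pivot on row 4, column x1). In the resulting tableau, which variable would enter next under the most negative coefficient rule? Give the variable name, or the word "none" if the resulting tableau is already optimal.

x3

Pivot element 3. New z-row = old z-row − (-5)·(row 4/3).
Updated z-row coefficients: x1: 0, x2: 2, x3: -14/3, s1: 0, s2: 0, s3: 0, s4: 5/3.
The most negative is -14/3 in column x3, so x3 would enter next.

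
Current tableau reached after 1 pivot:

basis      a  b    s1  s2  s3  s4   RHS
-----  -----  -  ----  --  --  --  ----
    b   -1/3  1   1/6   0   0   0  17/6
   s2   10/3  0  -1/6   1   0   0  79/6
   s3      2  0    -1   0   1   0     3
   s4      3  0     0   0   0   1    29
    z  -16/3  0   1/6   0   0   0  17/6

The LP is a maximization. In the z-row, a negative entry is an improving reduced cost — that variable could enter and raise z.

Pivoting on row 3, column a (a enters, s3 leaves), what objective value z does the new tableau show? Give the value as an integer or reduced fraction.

Minimum ratio for a: 3/2 = 3/2.
z changes by −(z-row coeff of a)·ratio = −(-16/3)·(3/2) = 8.
New z = 17/6 + 8 = 65/6.

65/6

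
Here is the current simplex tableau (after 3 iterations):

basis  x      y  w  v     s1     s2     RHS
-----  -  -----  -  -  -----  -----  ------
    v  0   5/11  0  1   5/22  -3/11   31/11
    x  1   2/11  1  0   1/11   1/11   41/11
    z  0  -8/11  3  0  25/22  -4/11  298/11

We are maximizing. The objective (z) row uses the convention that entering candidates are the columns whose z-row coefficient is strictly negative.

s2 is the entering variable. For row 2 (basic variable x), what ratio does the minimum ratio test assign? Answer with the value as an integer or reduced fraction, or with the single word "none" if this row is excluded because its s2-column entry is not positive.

41

Ratio = RHS / (s2 entry) = (41/11) / (1/11) = 41.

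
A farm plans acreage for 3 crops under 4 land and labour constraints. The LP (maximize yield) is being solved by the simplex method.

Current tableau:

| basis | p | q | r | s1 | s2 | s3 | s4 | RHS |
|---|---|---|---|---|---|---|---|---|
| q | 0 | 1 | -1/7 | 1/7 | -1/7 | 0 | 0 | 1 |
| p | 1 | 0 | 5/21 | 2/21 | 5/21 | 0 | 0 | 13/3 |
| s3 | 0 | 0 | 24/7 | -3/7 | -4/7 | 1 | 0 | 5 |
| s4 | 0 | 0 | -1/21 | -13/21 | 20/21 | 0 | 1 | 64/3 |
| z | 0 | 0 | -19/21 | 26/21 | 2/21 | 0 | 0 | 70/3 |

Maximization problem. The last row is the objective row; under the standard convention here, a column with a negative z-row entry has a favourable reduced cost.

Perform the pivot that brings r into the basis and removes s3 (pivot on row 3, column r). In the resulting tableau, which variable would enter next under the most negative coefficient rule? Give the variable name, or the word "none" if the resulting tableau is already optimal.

s2

Pivot element 24/7. New z-row = old z-row − (-19/21)·(row 3/(24/7)).
Updated z-row coefficients: p: 0, q: 0, r: 0, s1: 9/8, s2: -1/18, s3: 19/72, s4: 0.
The most negative is -1/18 in column s2, so s2 would enter next.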